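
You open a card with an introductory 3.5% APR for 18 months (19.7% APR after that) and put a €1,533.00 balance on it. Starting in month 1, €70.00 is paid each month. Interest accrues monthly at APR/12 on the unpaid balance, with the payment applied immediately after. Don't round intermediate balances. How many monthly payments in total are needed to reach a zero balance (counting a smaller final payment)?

Promo months 1–18 at r₀ = 3.5%/12 = 0.00291667; months 19+ at r₁ = 19.7%/12 = 0.0164167.
After month 18: iterate B ← B·(1+r₀) − €70.00 for 18 months → €323.78.
Then at r₁ with €70.00/mo: n₂ = −ln(1 − r₁·B/P)/ln(1+r₁) ≈ 4.85 → 5 more payments.

23 months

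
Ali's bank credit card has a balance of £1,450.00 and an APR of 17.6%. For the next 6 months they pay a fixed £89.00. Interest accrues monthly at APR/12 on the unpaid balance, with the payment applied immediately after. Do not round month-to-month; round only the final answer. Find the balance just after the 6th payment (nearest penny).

Monthly rate r = 17.6%/12 = 1.46667% = 0.0146667.
Each month: B ← B·(1+r) − £89.00.
Month 1: interest £21.27; balance after payment £1,382.27.
Month 2: interest £20.27; balance after payment £1,313.54.
Month 3: interest £19.27; balance after payment £1,243.81.
Month 4: interest £18.24; balance after payment £1,173.05.
Month 5: interest £17.20; balance after payment £1,101.25.
Month 6: interest £16.15; balance after payment £1,028.40.

£1,028.40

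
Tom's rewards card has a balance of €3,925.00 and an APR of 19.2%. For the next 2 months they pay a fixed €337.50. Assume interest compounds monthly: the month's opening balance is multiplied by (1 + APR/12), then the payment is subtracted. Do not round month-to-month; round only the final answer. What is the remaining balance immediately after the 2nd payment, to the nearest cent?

€3,371.20

Monthly rate r = 19.2%/12 = 1.6% = 0.016.
Each month: B ← B·(1+r) − €337.50.
Month 1: interest €62.80; balance after payment €3,650.30.
Month 2: interest €58.40; balance after payment €3,371.20.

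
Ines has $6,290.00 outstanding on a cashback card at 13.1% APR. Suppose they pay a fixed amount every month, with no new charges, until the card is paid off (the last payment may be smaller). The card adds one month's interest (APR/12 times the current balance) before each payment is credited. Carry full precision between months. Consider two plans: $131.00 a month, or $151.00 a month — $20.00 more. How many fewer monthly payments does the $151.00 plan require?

Monthly rate r = 13.1%/12 = 1.09167% = 0.0109167.
At $131.00/mo: n = ⌈−ln(1 − rB₀/P)/ln(1+r)⌉ = 69 payments (last $52.98); total interest = total paid − $6,290.00 = $2,670.98.
At $151.00/mo: 56 payments (last $129.86); total interest $2,144.86.
Payments saved = 69 − 56 = 13.

13 fewer payments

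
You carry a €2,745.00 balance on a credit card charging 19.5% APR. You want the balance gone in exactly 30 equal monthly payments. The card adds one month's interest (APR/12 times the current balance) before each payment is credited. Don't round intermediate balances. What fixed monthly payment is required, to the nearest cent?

€116.34

Monthly rate r = 19.5%/12 = 1.625% = 0.01625.
Level-payment amortization: P = B₀·r / (1 − (1+r)^(−n)) = 2745.00·0.01625 / (1 − 1.01625^(−30)).
Denominator 1 − (1+r)^(−30) = 0.38342879.
P = 44.6063 / 0.38342879 ≈ 116.34.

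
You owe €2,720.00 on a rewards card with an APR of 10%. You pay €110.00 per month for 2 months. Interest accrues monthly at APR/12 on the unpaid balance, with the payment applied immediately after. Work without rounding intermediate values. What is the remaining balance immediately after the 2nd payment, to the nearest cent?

Monthly rate r = 10%/12 = 0.833333% = 0.00833333.
Each month: B ← B·(1+r) − €110.00.
Month 1: interest €22.67; balance after payment €2,632.67.
Month 2: interest €21.94; balance after payment €2,544.61.

€2,544.61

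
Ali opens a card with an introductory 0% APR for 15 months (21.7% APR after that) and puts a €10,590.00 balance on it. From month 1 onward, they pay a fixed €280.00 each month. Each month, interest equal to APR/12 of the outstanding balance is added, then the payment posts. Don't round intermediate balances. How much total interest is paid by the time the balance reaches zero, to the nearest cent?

Promo months 1–15 at r₀ = 0%/12 = 0; months 16+ at r₁ = 21.7%/12 = 0.0180833.
After month 15 (no interest yet): B = €10,590.00 − 15·€280.00 = €6,390.00.
Then at r₁ with €280.00/mo: n₂ = −ln(1 − r₁·B/P)/ln(1+r₁) ≈ 29.70 → 30 more payments.
Total paid = 44·€280.00 + €195.30 = €12,515.30; interest = €12,515.30 − €10,590.00 = €1,925.30.

€1,925.30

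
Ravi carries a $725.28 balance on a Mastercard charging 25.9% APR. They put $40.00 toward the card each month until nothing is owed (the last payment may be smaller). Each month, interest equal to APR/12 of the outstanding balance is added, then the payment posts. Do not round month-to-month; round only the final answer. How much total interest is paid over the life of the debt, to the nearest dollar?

$205

Monthly rate r = 25.9%/12 = 2.15833% = 0.0215833.
Payoff takes n = ⌈−ln(1 − rB₀/P)/ln(1+r)⌉ = ⌈23.252⌉ = 24 payments; the last is $10.15.
Total paid = 23·$40.00 + $10.15 = $930.15.
Total interest = total paid − principal = $930.15 − $725.28 = $204.87.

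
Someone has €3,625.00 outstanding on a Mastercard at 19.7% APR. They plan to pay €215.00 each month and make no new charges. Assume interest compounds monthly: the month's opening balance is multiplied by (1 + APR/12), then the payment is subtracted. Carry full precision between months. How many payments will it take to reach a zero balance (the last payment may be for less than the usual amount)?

Monthly rate r = 19.7%/12 = 1.64167% = 0.0164167.
Recurrence: B ← B·(1+r) − €215.00.
Month 1: interest €59.51; balance after payment €3,469.51.
Month 2: interest €56.96; balance after payment €3,311.47.
Closed form: n = −ln(1 − rB₀/P)/ln(1+r) = −ln(0.72321)/ln(1.01642) ≈ 19.901, so the balance reaches zero during payment 20.

20 months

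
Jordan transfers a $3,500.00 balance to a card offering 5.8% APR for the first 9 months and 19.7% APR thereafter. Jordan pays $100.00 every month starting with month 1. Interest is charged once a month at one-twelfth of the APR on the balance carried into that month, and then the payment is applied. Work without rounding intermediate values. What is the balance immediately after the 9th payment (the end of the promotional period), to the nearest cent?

Promo months 1–9 at r₀ = 5.8%/12 = 0.00483333; months 10+ at r₁ = 19.7%/12 = 0.0164167.
After month 9: iterate B ← B·(1+r₀) − $100.00 for 9 months → $2,737.63.

$2,737.63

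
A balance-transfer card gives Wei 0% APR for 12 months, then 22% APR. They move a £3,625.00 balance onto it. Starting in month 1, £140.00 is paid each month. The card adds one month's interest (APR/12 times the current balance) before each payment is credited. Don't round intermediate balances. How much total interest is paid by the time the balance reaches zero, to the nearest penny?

Promo months 1–12 at r₀ = 0%/12 = 0; months 13+ at r₁ = 22%/12 = 0.0183333.
After month 12 (no interest yet): B = £3,625.00 − 12·£140.00 = £1,945.00.
Then at r₁ with £140.00/mo: n₂ = −ln(1 − r₁·B/P)/ln(1+r₁) ≈ 16.18 → 17 more payments.
Total paid = 28·£140.00 + £25.58 = £3,945.58; interest = £3,945.58 − £3,625.00 = £320.58.

£320.58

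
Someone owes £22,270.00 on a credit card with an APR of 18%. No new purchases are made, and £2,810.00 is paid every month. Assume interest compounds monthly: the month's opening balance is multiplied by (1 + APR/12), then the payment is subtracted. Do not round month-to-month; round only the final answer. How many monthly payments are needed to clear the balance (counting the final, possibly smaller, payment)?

9 payments

Monthly rate r = 18%/12 = 1.5% = 0.015.
Recurrence: B ← B·(1+r) − £2,810.00.
Month 1: interest £334.05; balance after payment £19,794.05.
Month 2: interest £296.91; balance after payment £17,280.96.
Closed form: n = −ln(1 − rB₀/P)/ln(1+r) = −ln(0.88112)/ln(1.015) ≈ 8.500, so the balance reaches zero during payment 9.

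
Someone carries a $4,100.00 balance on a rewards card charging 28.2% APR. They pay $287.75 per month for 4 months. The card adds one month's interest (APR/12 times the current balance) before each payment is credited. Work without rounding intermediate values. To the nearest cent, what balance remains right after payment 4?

Monthly rate r = 28.2%/12 = 2.35% = 0.0235.
Each month: B ← B·(1+r) − $287.75.
Month 1: interest $96.35; balance after payment $3,908.60.
Month 2: interest $91.85; balance after payment $3,712.70.
Month 3: interest $87.25; balance after payment $3,512.20.
Month 4: interest $82.54; balance after payment $3,306.99.

$3,306.99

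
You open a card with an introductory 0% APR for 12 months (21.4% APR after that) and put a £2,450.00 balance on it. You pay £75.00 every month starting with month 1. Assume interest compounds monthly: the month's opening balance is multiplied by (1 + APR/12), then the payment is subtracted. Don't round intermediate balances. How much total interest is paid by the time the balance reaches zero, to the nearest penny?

£400.70

Promo months 1–12 at r₀ = 0%/12 = 0; months 13+ at r₁ = 21.4%/12 = 0.0178333.
After month 12 (no interest yet): B = £2,450.00 − 12·£75.00 = £1,550.00.
Then at r₁ with £75.00/mo: n₂ = −ln(1 − r₁·B/P)/ln(1+r₁) ≈ 26.01 → 27 more payments.
Total paid = 38·£75.00 + £0.70 = £2,850.70; interest = £2,850.70 − £2,450.00 = £400.70.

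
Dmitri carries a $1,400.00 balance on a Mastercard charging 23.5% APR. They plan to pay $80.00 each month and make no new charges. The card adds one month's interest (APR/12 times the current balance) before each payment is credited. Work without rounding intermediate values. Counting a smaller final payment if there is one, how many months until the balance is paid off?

Monthly rate r = 23.5%/12 = 1.95833% = 0.0195833.
Recurrence: B ← B·(1+r) − $80.00.
Month 1: interest $27.42; balance after payment $1,347.42.
Month 2: interest $26.39; balance after payment $1,293.80.
Closed form: n = −ln(1 − rB₀/P)/ln(1+r) = −ln(0.65729)/ln(1.01958) ≈ 21.637, so the balance reaches zero during payment 22.

22 months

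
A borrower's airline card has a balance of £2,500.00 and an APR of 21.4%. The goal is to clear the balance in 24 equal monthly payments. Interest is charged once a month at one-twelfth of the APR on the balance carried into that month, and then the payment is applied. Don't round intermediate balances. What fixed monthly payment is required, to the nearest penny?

£128.96

Monthly rate r = 21.4%/12 = 1.78333% = 0.0178333.
Level-payment amortization: P = B₀·r / (1 − (1+r)^(−n)) = 2500.00·0.0178333 / (1 − 1.01783^(−24)).
Denominator 1 − (1+r)^(−24) = 0.345725598.
P = 44.5833 / 0.345725598 ≈ 128.96.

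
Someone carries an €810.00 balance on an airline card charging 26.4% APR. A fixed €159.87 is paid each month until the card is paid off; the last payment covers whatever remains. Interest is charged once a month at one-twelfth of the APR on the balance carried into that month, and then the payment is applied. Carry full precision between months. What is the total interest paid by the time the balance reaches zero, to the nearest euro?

Monthly rate r = 26.4%/12 = 2.2% = 0.022.
Payoff takes n = ⌈−ln(1 − rB₀/P)/ln(1+r)⌉ = ⌈5.431⌉ = 6 payments; the last is €69.30.
Total paid = 5·€159.87 + €69.30 = €868.65.
Total interest = total paid − principal = €868.65 − €810.00 = €58.65.

€59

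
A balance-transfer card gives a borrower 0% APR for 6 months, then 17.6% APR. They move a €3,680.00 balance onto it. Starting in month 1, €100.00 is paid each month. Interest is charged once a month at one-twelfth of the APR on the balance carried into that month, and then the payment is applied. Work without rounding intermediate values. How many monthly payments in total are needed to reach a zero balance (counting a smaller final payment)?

48 payments

Promo months 1–6 at r₀ = 0%/12 = 0; months 7+ at r₁ = 17.6%/12 = 0.0146667.
After month 6 (no interest yet): B = €3,680.00 − 6·€100.00 = €3,080.00.
Then at r₁ with €100.00/mo: n₂ = −ln(1 − r₁·B/P)/ln(1+r₁) ≈ 41.28 → 42 more payments.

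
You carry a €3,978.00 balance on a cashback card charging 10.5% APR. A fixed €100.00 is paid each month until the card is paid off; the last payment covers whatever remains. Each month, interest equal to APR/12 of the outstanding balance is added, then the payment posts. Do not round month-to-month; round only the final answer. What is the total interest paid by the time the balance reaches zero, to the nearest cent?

€932.84

Monthly rate r = 10.5%/12 = 0.875% = 0.00875.
Payoff takes n = ⌈−ln(1 − rB₀/P)/ln(1+r)⌉ = ⌈49.108⌉ = 50 payments; the last is €10.84.
Total paid = 49·€100.00 + €10.84 = €4,910.84.
Total interest = total paid − principal = €4,910.84 − €3,978.00 = €932.84.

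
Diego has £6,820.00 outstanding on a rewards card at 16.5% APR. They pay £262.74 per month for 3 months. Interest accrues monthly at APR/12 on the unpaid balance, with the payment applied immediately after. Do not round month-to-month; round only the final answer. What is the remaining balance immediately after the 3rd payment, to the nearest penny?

Monthly rate r = 16.5%/12 = 1.375% = 0.01375.
Each month: B ← B·(1+r) − £262.74.
Month 1: interest £93.78; balance after payment £6,651.03.
Month 2: interest £91.45; balance after payment £6,479.75.
Month 3: interest £89.10; balance after payment £6,306.10.

£6,306.10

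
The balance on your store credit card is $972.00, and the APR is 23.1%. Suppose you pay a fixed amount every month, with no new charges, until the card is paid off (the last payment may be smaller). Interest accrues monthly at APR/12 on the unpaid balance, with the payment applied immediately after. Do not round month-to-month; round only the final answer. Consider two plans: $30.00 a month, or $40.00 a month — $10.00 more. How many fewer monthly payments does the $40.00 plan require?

18 fewer payments

Monthly rate r = 23.1%/12 = 1.925% = 0.01925.
At $30.00/mo: n = ⌈−ln(1 − rB₀/P)/ln(1+r)⌉ = 52 payments (last $7.84); total interest = total paid − $972.00 = $565.84.
At $40.00/mo: 34 payments (last $3.12); total interest $351.12.
Payments saved = 52 − 34 = 18.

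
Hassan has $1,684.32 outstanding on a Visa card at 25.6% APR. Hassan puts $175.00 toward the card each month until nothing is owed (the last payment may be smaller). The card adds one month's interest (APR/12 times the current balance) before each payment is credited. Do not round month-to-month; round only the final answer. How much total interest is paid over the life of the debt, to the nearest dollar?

$221

Monthly rate r = 25.6%/12 = 2.13333% = 0.0213333.
Payoff takes n = ⌈−ln(1 − rB₀/P)/ln(1+r)⌉ = ⌈10.888⌉ = 11 payments; the last is $155.50.
Total paid = 10·$175.00 + $155.50 = $1,905.50.
Total interest = total paid − principal = $1,905.50 − $1,684.32 = $221.18.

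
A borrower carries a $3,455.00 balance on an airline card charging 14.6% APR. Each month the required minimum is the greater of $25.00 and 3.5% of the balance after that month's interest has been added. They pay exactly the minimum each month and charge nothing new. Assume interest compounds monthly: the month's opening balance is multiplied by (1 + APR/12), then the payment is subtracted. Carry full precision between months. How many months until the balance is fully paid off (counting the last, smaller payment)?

103 months

Monthly rate r = 14.6%/12 = 1.21667% = 0.0121667.
While 3.5% of the post-interest balance exceeds $25.00, each month B ← (B·(1+r))·(1 − 0.035), i.e. B shrinks by the factor (1+r)·0.965 = 0.97674.
This holds for months 1–68. Entering month 69 the balance is $697.34; 3.5% of the post-interest balance is now below $25.00, so the flat $25.00 minimum applies from here.
From month 69 a fixed $25.00 at rate r clears $697.34 in 35 more payments. Total: 68 + 35 = 103 months.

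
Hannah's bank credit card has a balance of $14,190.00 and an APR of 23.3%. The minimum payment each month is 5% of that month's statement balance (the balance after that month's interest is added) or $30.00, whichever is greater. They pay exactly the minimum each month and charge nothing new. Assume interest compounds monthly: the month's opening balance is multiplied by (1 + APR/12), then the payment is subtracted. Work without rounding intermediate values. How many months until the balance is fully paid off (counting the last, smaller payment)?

Monthly rate r = 23.3%/12 = 1.94167% = 0.0194167.
While 5% of the post-interest balance exceeds $30.00, each month B ← (B·(1+r))·(1 − 0.05), i.e. B shrinks by the factor (1+r)·0.95 = 0.96845.
This holds for months 1–100. Entering month 101 the balance is $574.80; 5% of the post-interest balance is now below $30.00, so the flat $30.00 minimum applies from here.
From month 101 a fixed $30.00 at rate r clears $574.80 in 25 more payments. Total: 100 + 25 = 125 months.

125 months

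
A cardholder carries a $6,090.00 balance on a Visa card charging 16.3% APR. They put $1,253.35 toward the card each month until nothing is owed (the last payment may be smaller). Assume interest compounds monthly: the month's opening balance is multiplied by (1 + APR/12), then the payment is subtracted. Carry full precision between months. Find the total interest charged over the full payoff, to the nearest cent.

$253.46

Monthly rate r = 16.3%/12 = 1.35833% = 0.0135833.
Payoff takes n = ⌈−ln(1 − rB₀/P)/ln(1+r)⌉ = ⌈5.061⌉ = 6 payments; the last is $76.71.
Total paid = 5·$1,253.35 + $76.71 = $6,343.46.
Total interest = total paid − principal = $6,343.46 − $6,090.00 = $253.46.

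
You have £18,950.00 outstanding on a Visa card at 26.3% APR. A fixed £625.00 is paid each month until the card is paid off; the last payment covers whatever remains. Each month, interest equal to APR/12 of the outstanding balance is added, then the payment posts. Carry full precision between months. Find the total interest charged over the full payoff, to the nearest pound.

Monthly rate r = 26.3%/12 = 2.19167% = 0.0219167.
Payoff takes n = ⌈−ln(1 − rB₀/P)/ln(1+r)⌉ = ⌈50.377⌉ = 51 payments; the last is £237.28.
Total paid = 50·£625.00 + £237.28 = £31,487.28.
Total interest = total paid − principal = £31,487.28 − £18,950.00 = £12,537.28.

£12,537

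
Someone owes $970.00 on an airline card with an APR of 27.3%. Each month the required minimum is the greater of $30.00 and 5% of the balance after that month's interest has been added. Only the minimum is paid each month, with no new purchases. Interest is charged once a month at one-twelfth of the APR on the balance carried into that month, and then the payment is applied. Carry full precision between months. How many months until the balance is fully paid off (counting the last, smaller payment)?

Monthly rate r = 27.3%/12 = 2.275% = 0.02275.
While 5% of the post-interest balance exceeds $30.00, each month B ← (B·(1+r))·(1 − 0.05), i.e. B shrinks by the factor (1+r)·0.95 = 0.97161.
This holds for months 1–18. Entering month 19 the balance is $577.63; 5% of the post-interest balance is now below $30.00, so the flat $30.00 minimum applies from here.
From month 19 a fixed $30.00 at rate r clears $577.63 in 26 more payments. Total: 18 + 26 = 44 months.

44 months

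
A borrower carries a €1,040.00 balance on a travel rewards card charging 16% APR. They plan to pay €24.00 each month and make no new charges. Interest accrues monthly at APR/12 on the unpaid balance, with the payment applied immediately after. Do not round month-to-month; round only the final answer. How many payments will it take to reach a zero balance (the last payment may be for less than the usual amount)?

66 payments

Monthly rate r = 16%/12 = 1.33333% = 0.0133333.
Recurrence: B ← B·(1+r) − €24.00.
Month 1: interest €13.87; balance after payment €1,029.87.
Month 2: interest €13.73; balance after payment €1,019.60.
Closed form: n = −ln(1 − rB₀/P)/ln(1+r) = −ln(0.42222)/ln(1.01333) ≈ 65.097, so the balance reaches zero during payment 66.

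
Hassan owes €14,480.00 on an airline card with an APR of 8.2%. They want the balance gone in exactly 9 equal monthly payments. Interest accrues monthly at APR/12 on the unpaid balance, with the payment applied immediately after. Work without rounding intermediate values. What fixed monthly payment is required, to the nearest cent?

€1,664.36

Monthly rate r = 8.2%/12 = 0.683333% = 0.00683333.
Level-payment amortization: P = B₀·r / (1 − (1+r)^(−n)) = 14480.00·0.00683333 / (1 − 1.00683^(−9)).
Denominator 1 − (1+r)^(−9) = 0.0594503376.
P = 98.9467 / 0.0594503376 ≈ 1664.36.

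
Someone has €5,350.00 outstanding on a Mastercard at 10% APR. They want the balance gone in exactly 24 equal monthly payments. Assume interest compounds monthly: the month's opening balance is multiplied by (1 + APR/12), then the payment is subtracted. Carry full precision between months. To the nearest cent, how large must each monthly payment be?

€246.88

Monthly rate r = 10%/12 = 0.833333% = 0.00833333.
Level-payment amortization: P = B₀·r / (1 − (1+r)^(−n)) = 5350.00·0.00833333 / (1 − 1.00833^(−24)).
Denominator 1 − (1+r)^(−24) = 0.180590457.
P = 44.5833 / 0.180590457 ≈ 246.88.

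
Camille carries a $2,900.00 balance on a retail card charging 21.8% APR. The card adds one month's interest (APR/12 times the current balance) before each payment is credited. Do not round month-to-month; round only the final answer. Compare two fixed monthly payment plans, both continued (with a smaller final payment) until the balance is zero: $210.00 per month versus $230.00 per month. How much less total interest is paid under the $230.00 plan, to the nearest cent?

Monthly rate r = 21.8%/12 = 1.81667% = 0.0181667.
At $210.00/mo: n = ⌈−ln(1 − rB₀/P)/ln(1+r)⌉ = 17 payments (last $9.28); total interest = total paid − $2,900.00 = $469.28.
At $230.00/mo: 15 payments (last $103.88); total interest $423.88.
Interest saved = $469.28 − $423.88 = $45.40.

$45.40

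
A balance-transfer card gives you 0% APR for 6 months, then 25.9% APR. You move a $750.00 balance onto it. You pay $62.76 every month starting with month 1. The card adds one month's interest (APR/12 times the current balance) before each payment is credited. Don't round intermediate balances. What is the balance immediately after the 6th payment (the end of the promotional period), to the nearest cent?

Promo months 1–6 at r₀ = 0%/12 = 0; months 7+ at r₁ = 25.9%/12 = 0.0215833.
After month 6 (no interest yet): B = $750.00 − 6·$62.76 = $373.44.

$373.44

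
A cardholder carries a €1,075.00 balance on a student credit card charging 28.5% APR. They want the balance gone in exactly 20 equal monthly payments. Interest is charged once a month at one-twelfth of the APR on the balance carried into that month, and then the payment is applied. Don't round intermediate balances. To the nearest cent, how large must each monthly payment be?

Monthly rate r = 28.5%/12 = 2.375% = 0.02375.
Level-payment amortization: P = B₀·r / (1 − (1+r)^(−n)) = 1075.00·0.02375 / (1 − 1.02375^(−20)).
Denominator 1 − (1+r)^(−20) = 0.374652087.
P = 25.5312 / 0.374652087 ≈ 68.15.

€68.15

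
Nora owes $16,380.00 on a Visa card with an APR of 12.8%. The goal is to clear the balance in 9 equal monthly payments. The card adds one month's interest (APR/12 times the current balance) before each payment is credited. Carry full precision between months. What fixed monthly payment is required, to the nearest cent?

Monthly rate r = 12.8%/12 = 1.06667% = 0.0106667.
Level-payment amortization: P = B₀·r / (1 − (1+r)^(−n)) = 16380.00·0.0106667 / (1 − 1.01067^(−9)).
Denominator 1 − (1+r)^(−9) = 0.0910740143.
P = 174.72 / 0.0910740143 ≈ 1918.44.

$1,918.44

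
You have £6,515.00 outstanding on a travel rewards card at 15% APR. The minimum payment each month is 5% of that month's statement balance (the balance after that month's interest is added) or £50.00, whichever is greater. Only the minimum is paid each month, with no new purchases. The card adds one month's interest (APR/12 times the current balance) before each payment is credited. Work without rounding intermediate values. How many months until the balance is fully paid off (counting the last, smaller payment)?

72 months

Monthly rate r = 15%/12 = 1.25% = 0.0125.
While 5% of the post-interest balance exceeds £50.00, each month B ← (B·(1+r))·(1 − 0.05), i.e. B shrinks by the factor (1+r)·0.95 = 0.96187.
This holds for months 1–49. Entering month 50 the balance is £969.90; 5% of the post-interest balance is now below £50.00, so the flat £50.00 minimum applies from here.
From month 50 a fixed £50.00 at rate r clears £969.90 in 23 more payments. Total: 49 + 23 = 72 months.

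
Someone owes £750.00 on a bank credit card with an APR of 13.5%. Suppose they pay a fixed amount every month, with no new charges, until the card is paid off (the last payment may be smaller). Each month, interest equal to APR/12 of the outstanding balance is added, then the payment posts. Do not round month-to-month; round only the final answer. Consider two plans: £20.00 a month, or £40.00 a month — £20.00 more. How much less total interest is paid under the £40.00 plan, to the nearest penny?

Monthly rate r = 13.5%/12 = 1.125% = 0.01125.
At £20.00/mo: n = ⌈−ln(1 − rB₀/P)/ln(1+r)⌉ = 49 payments (last £19.63); total interest = total paid − £750.00 = £229.63.
At £40.00/mo: 22 payments (last £7.11); total interest £97.11.
Interest saved = £229.63 − £97.11 = £132.52.

£132.52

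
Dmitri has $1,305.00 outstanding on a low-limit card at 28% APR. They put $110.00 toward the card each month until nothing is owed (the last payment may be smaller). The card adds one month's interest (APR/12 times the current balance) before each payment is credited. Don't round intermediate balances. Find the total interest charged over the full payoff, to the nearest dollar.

Monthly rate r = 28%/12 = 2.33333% = 0.0233333.
Payoff takes n = ⌈−ln(1 − rB₀/P)/ln(1+r)⌉ = ⌈14.051⌉ = 15 payments; the last is $5.69.
Total paid = 14·$110.00 + $5.69 = $1,545.69.
Total interest = total paid − principal = $1,545.69 − $1,305.00 = $240.69.

$241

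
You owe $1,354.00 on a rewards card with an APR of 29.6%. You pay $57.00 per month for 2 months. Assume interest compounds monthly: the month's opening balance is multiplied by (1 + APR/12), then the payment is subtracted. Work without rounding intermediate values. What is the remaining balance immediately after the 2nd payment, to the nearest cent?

$1,306.22

Monthly rate r = 29.6%/12 = 2.46667% = 0.0246667.
Each month: B ← B·(1+r) − $57.00.
Month 1: interest $33.40; balance after payment $1,330.40.
Month 2: interest $32.82; balance after payment $1,306.22.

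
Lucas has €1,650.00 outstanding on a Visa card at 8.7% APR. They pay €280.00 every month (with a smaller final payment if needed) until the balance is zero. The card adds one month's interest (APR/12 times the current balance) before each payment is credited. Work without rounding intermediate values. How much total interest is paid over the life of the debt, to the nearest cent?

€42.43

Monthly rate r = 8.7%/12 = 0.725% = 0.00725.
Payoff takes n = ⌈−ln(1 − rB₀/P)/ln(1+r)⌉ = ⌈6.044⌉ = 7 payments; the last is €12.43.
Total paid = 6·€280.00 + €12.43 = €1,692.43.
Total interest = total paid − principal = €1,692.43 − €1,650.00 = €42.43.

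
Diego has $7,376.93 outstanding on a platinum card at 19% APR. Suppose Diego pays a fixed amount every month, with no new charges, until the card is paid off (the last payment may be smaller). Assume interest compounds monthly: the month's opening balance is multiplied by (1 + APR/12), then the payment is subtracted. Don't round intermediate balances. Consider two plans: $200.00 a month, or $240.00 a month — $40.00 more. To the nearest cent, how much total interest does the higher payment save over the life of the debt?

Monthly rate r = 19%/12 = 1.58333% = 0.0158333.
At $200.00/mo: n = ⌈−ln(1 − rB₀/P)/ln(1+r)⌉ = 56 payments (last $166.69); total interest = total paid − $7,376.93 = $3,789.76.
At $240.00/mo: 43 payments (last $108.19); total interest $2,811.26.
Interest saved = $3,789.76 − $2,811.26 = $978.50.

$978.50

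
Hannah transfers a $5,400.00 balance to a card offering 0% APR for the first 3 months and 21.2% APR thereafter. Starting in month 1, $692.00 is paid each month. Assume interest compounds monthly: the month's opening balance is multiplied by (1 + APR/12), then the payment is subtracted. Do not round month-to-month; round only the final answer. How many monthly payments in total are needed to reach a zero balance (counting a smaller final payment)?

9 payments

Promo months 1–3 at r₀ = 0%/12 = 0; months 4+ at r₁ = 21.2%/12 = 0.0176667.
After month 3 (no interest yet): B = $5,400.00 − 3·$692.00 = $3,324.00.
Then at r₁ with $692.00/mo: n₂ = −ln(1 − r₁·B/P)/ln(1+r₁) ≈ 5.06 → 6 more payments.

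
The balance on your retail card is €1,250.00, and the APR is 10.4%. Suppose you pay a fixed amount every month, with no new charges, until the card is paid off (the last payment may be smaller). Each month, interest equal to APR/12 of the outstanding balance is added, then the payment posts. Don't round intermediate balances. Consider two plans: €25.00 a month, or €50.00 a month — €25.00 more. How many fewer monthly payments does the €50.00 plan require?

Monthly rate r = 10.4%/12 = 0.866667% = 0.00866667.
At €25.00/mo: n = ⌈−ln(1 − rB₀/P)/ln(1+r)⌉ = 66 payments (last €20.52); total interest = total paid − €1,250.00 = €395.52.
At €50.00/mo: 29 payments (last €14.97); total interest €164.97.
Payments saved = 66 − 29 = 37.

37 fewer payments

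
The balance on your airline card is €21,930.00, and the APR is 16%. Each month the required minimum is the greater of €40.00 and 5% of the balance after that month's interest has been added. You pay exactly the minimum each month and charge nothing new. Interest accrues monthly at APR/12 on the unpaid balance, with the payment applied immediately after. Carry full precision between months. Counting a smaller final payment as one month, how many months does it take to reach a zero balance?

111 months

Monthly rate r = 16%/12 = 1.33333% = 0.0133333.
While 5% of the post-interest balance exceeds €40.00, each month B ← (B·(1+r))·(1 − 0.05), i.e. B shrinks by the factor (1+r)·0.95 = 0.96267.
This holds for months 1–88. Entering month 89 the balance is €770.76; 5% of the post-interest balance is now below €40.00, so the flat €40.00 minimum applies from here.
From month 89 a fixed €40.00 at rate r clears €770.76 in 23 more payments. Total: 88 + 23 = 111 months.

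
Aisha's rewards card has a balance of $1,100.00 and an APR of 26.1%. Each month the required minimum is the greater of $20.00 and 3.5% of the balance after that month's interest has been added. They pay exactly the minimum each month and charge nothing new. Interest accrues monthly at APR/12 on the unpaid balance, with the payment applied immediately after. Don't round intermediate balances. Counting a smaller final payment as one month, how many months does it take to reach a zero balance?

92 months

Monthly rate r = 26.1%/12 = 2.175% = 0.02175.
While 3.5% of the post-interest balance exceeds $20.00, each month B ← (B·(1+r))·(1 − 0.035), i.e. B shrinks by the factor (1+r)·0.965 = 0.98599.
This holds for months 1–48. Entering month 49 the balance is $558.79; 3.5% of the post-interest balance is now below $20.00, so the flat $20.00 minimum applies from here.
From month 49 a fixed $20.00 at rate r clears $558.79 in 44 more payments. Total: 48 + 44 = 92 months.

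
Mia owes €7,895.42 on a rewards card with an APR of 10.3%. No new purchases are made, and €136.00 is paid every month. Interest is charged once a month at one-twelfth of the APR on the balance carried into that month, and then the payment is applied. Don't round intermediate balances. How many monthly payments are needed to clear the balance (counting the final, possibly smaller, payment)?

81 months

Monthly rate r = 10.3%/12 = 0.858333% = 0.00858333.
Recurrence: B ← B·(1+r) − €136.00.
Month 1: interest €67.77; balance after payment €7,827.19.
Month 2: interest €67.18; balance after payment €7,758.37.
Closed form: n = −ln(1 − rB₀/P)/ln(1+r) = −ln(0.5017)/ln(1.00858) ≈ 80.704, so the balance reaches zero during payment 81.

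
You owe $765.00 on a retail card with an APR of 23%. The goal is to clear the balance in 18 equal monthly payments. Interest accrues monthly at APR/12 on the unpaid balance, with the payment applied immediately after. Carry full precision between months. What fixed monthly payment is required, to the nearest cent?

$50.65

Monthly rate r = 23%/12 = 1.91667% = 0.0191667.
Level-payment amortization: P = B₀·r / (1 − (1+r)^(−n)) = 765.00·0.0191667 / (1 − 1.01917^(−18)).
Denominator 1 − (1+r)^(−18) = 0.289463811.
P = 14.6625 / 0.289463811 ≈ 50.65.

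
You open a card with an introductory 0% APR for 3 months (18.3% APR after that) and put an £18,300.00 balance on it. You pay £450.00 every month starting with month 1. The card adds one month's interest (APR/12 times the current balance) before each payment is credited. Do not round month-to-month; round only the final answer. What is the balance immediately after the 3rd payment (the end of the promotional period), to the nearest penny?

£16,950.00

Promo months 1–3 at r₀ = 0%/12 = 0; months 4+ at r₁ = 18.3%/12 = 0.01525.
After month 3 (no interest yet): B = £18,300.00 − 3·£450.00 = £16,950.00.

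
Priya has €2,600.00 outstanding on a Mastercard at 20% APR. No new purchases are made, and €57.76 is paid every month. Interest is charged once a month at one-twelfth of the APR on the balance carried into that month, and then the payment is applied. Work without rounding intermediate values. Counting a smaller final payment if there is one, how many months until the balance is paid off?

84 payments

Monthly rate r = 20%/12 = 1.66667% = 0.0166667.
Recurrence: B ← B·(1+r) − €57.76.
Month 1: interest €43.33; balance after payment €2,585.57.
Month 2: interest €43.09; balance after payment €2,570.91.
Closed form: n = −ln(1 − rB₀/P)/ln(1+r) = −ln(0.24977)/ln(1.01667) ≈ 83.925, so the balance reaches zero during payment 84.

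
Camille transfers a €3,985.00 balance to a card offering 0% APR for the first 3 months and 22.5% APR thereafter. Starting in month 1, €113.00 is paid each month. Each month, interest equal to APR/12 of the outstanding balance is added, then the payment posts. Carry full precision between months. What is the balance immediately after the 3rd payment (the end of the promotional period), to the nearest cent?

€3,646.00

Promo months 1–3 at r₀ = 0%/12 = 0; months 4+ at r₁ = 22.5%/12 = 0.01875.
After month 3 (no interest yet): B = €3,985.00 − 3·€113.00 = €3,646.00.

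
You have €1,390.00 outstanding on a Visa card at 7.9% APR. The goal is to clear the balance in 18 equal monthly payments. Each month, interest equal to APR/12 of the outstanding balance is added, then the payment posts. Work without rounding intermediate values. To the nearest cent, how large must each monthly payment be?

€82.14

Monthly rate r = 7.9%/12 = 0.658333% = 0.00658333.
Level-payment amortization: P = B₀·r / (1 − (1+r)^(−n)) = 1390.00·0.00658333 / (1 − 1.00658^(−18)).
Denominator 1 − (1+r)^(−18) = 0.111403157.
P = 9.15083 / 0.111403157 ≈ 82.14.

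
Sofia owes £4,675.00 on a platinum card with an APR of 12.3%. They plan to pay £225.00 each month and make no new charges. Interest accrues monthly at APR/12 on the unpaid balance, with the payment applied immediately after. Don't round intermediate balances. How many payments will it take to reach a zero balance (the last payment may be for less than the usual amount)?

Monthly rate r = 12.3%/12 = 1.025% = 0.01025.
Recurrence: B ← B·(1+r) − £225.00.
Month 1: interest £47.92; balance after payment £4,497.92.
Month 2: interest £46.10; balance after payment £4,319.02.
Closed form: n = −ln(1 − rB₀/P)/ln(1+r) = −ln(0.78703)/ln(1.01025) ≈ 23.485, so the balance reaches zero during payment 24.

24 payments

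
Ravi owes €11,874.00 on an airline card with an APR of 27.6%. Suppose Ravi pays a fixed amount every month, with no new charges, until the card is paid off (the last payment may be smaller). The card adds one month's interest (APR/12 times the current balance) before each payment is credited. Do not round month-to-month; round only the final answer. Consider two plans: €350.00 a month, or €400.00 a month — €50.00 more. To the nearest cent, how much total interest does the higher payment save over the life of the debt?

€3,129.85

Monthly rate r = 27.6%/12 = 2.3% = 0.023.
At €350.00/mo: n = ⌈−ln(1 − rB₀/P)/ln(1+r)⌉ = 67 payments (last €226.36); total interest = total paid − €11,874.00 = €11,452.36.
At €400.00/mo: 51 payments (last €196.51); total interest €8,322.51.
Interest saved = €11,452.36 − €8,322.51 = €3,129.85.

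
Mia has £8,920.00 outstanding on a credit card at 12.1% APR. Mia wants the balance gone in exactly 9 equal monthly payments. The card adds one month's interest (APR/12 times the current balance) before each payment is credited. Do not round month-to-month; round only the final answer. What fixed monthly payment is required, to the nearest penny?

Monthly rate r = 12.1%/12 = 1.00833% = 0.0100833.
Level-payment amortization: P = B₀·r / (1 − (1+r)^(−n)) = 8920.00·0.0100833 / (1 − 1.01008^(−9)).
Denominator 1 − (1+r)^(−9) = 0.086338861.
P = 89.9433 / 0.086338861 ≈ 1041.75.

£1,041.75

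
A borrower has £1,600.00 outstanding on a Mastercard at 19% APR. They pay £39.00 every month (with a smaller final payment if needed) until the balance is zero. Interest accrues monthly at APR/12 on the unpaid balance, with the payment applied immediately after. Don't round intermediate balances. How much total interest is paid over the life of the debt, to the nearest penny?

£1,003.32

Monthly rate r = 19%/12 = 1.58333% = 0.0158333.
Payoff takes n = ⌈−ln(1 − rB₀/P)/ln(1+r)⌉ = ⌈66.750⌉ = 67 payments; the last is £29.32.
Total paid = 66·£39.00 + £29.32 = £2,603.32.
Total interest = total paid − principal = £2,603.32 − £1,600.00 = £1,003.32.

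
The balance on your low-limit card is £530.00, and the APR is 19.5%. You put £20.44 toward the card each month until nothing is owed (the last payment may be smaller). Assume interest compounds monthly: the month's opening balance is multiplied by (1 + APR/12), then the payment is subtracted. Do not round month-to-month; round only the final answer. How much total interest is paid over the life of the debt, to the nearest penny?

£163.71

Monthly rate r = 19.5%/12 = 1.625% = 0.01625.
Payoff takes n = ⌈−ln(1 − rB₀/P)/ln(1+r)⌉ = ⌈33.938⌉ = 34 payments; the last is £19.19.
Total paid = 33·£20.44 + £19.19 = £693.71.
Total interest = total paid − principal = £693.71 − £530.00 = £163.71.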